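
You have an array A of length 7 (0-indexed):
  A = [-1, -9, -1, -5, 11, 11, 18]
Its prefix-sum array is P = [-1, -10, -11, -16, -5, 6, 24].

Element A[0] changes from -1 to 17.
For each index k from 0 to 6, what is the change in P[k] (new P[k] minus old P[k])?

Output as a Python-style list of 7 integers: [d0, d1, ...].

Element change: A[0] -1 -> 17, delta = 18
For k < 0: P[k] unchanged, delta_P[k] = 0
For k >= 0: P[k] shifts by exactly 18
Delta array: [18, 18, 18, 18, 18, 18, 18]

Answer: [18, 18, 18, 18, 18, 18, 18]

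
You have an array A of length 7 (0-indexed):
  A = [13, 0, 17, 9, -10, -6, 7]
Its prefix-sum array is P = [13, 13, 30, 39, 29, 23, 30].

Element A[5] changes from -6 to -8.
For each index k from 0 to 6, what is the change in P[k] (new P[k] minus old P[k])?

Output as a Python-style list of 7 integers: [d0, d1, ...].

Answer: [0, 0, 0, 0, 0, -2, -2]

Derivation:
Element change: A[5] -6 -> -8, delta = -2
For k < 5: P[k] unchanged, delta_P[k] = 0
For k >= 5: P[k] shifts by exactly -2
Delta array: [0, 0, 0, 0, 0, -2, -2]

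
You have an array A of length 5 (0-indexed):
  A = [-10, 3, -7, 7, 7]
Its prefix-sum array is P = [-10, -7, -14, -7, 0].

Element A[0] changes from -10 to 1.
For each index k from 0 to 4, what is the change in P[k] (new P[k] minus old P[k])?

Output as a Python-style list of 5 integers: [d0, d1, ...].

Answer: [11, 11, 11, 11, 11]

Derivation:
Element change: A[0] -10 -> 1, delta = 11
For k < 0: P[k] unchanged, delta_P[k] = 0
For k >= 0: P[k] shifts by exactly 11
Delta array: [11, 11, 11, 11, 11]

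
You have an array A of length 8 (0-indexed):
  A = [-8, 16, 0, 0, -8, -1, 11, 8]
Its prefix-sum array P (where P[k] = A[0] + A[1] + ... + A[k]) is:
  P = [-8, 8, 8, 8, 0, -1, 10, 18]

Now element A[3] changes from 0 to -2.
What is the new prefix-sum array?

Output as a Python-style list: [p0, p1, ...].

Answer: [-8, 8, 8, 6, -2, -3, 8, 16]

Derivation:
Change: A[3] 0 -> -2, delta = -2
P[k] for k < 3: unchanged (A[3] not included)
P[k] for k >= 3: shift by delta = -2
  P[0] = -8 + 0 = -8
  P[1] = 8 + 0 = 8
  P[2] = 8 + 0 = 8
  P[3] = 8 + -2 = 6
  P[4] = 0 + -2 = -2
  P[5] = -1 + -2 = -3
  P[6] = 10 + -2 = 8
  P[7] = 18 + -2 = 16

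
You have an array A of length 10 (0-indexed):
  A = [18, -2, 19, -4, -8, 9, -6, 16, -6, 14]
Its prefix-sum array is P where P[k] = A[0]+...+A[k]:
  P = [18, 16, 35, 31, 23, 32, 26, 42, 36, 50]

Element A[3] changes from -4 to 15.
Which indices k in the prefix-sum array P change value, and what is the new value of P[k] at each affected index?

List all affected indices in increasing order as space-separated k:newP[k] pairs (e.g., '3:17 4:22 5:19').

Answer: 3:50 4:42 5:51 6:45 7:61 8:55 9:69

Derivation:
P[k] = A[0] + ... + A[k]
P[k] includes A[3] iff k >= 3
Affected indices: 3, 4, ..., 9; delta = 19
  P[3]: 31 + 19 = 50
  P[4]: 23 + 19 = 42
  P[5]: 32 + 19 = 51
  P[6]: 26 + 19 = 45
  P[7]: 42 + 19 = 61
  P[8]: 36 + 19 = 55
  P[9]: 50 + 19 = 69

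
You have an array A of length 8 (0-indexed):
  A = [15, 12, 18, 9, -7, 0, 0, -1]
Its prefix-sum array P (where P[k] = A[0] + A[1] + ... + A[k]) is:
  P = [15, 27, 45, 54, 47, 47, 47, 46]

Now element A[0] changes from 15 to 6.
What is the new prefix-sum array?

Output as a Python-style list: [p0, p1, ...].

Change: A[0] 15 -> 6, delta = -9
P[k] for k < 0: unchanged (A[0] not included)
P[k] for k >= 0: shift by delta = -9
  P[0] = 15 + -9 = 6
  P[1] = 27 + -9 = 18
  P[2] = 45 + -9 = 36
  P[3] = 54 + -9 = 45
  P[4] = 47 + -9 = 38
  P[5] = 47 + -9 = 38
  P[6] = 47 + -9 = 38
  P[7] = 46 + -9 = 37

Answer: [6, 18, 36, 45, 38, 38, 38, 37]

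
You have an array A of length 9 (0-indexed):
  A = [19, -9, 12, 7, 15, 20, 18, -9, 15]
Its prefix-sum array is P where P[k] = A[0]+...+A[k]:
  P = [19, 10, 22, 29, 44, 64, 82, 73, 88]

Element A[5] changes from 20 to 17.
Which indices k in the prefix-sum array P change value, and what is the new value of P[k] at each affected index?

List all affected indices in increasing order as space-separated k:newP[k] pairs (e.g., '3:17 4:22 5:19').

Answer: 5:61 6:79 7:70 8:85

Derivation:
P[k] = A[0] + ... + A[k]
P[k] includes A[5] iff k >= 5
Affected indices: 5, 6, ..., 8; delta = -3
  P[5]: 64 + -3 = 61
  P[6]: 82 + -3 = 79
  P[7]: 73 + -3 = 70
  P[8]: 88 + -3 = 85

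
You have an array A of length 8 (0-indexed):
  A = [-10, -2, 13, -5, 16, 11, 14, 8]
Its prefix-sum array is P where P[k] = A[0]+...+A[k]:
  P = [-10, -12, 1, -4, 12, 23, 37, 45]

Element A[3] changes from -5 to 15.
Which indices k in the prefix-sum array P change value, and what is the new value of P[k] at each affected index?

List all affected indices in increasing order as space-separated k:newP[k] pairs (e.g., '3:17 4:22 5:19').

P[k] = A[0] + ... + A[k]
P[k] includes A[3] iff k >= 3
Affected indices: 3, 4, ..., 7; delta = 20
  P[3]: -4 + 20 = 16
  P[4]: 12 + 20 = 32
  P[5]: 23 + 20 = 43
  P[6]: 37 + 20 = 57
  P[7]: 45 + 20 = 65

Answer: 3:16 4:32 5:43 6:57 7:65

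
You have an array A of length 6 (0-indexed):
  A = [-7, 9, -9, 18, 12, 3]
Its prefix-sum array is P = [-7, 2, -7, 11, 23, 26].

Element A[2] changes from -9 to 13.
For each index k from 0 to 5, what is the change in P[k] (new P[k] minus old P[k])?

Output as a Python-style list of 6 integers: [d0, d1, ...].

Answer: [0, 0, 22, 22, 22, 22]

Derivation:
Element change: A[2] -9 -> 13, delta = 22
For k < 2: P[k] unchanged, delta_P[k] = 0
For k >= 2: P[k] shifts by exactly 22
Delta array: [0, 0, 22, 22, 22, 22]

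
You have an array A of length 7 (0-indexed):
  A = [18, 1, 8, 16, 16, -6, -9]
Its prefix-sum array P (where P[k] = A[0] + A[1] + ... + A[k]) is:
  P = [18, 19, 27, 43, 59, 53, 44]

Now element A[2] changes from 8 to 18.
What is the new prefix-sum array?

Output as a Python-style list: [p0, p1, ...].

Answer: [18, 19, 37, 53, 69, 63, 54]

Derivation:
Change: A[2] 8 -> 18, delta = 10
P[k] for k < 2: unchanged (A[2] not included)
P[k] for k >= 2: shift by delta = 10
  P[0] = 18 + 0 = 18
  P[1] = 19 + 0 = 19
  P[2] = 27 + 10 = 37
  P[3] = 43 + 10 = 53
  P[4] = 59 + 10 = 69
  P[5] = 53 + 10 = 63
  P[6] = 44 + 10 = 54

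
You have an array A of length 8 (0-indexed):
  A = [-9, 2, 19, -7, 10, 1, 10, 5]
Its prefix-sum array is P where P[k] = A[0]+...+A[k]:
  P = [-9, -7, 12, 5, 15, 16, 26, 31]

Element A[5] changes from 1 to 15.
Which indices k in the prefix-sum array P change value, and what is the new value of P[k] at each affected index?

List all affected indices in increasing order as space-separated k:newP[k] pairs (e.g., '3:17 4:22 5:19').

Answer: 5:30 6:40 7:45

Derivation:
P[k] = A[0] + ... + A[k]
P[k] includes A[5] iff k >= 5
Affected indices: 5, 6, ..., 7; delta = 14
  P[5]: 16 + 14 = 30
  P[6]: 26 + 14 = 40
  P[7]: 31 + 14 = 45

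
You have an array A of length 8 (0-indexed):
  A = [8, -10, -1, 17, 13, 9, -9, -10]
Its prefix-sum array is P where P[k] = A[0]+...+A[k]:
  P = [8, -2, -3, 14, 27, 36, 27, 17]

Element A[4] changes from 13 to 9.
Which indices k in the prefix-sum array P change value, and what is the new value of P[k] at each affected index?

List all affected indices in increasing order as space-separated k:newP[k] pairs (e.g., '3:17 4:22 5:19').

P[k] = A[0] + ... + A[k]
P[k] includes A[4] iff k >= 4
Affected indices: 4, 5, ..., 7; delta = -4
  P[4]: 27 + -4 = 23
  P[5]: 36 + -4 = 32
  P[6]: 27 + -4 = 23
  P[7]: 17 + -4 = 13

Answer: 4:23 5:32 6:23 7:13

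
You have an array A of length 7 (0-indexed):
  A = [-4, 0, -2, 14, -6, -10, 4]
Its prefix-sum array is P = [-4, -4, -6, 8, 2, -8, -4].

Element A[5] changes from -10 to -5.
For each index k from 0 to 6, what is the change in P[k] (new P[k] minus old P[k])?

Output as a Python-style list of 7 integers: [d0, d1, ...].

Element change: A[5] -10 -> -5, delta = 5
For k < 5: P[k] unchanged, delta_P[k] = 0
For k >= 5: P[k] shifts by exactly 5
Delta array: [0, 0, 0, 0, 0, 5, 5]

Answer: [0, 0, 0, 0, 0, 5, 5]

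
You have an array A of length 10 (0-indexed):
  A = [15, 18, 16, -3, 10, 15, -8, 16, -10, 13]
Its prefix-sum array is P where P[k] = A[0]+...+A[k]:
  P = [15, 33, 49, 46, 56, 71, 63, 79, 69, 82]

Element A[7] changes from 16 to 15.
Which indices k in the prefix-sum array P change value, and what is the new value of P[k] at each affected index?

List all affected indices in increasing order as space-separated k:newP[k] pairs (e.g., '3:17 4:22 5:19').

P[k] = A[0] + ... + A[k]
P[k] includes A[7] iff k >= 7
Affected indices: 7, 8, ..., 9; delta = -1
  P[7]: 79 + -1 = 78
  P[8]: 69 + -1 = 68
  P[9]: 82 + -1 = 81

Answer: 7:78 8:68 9:81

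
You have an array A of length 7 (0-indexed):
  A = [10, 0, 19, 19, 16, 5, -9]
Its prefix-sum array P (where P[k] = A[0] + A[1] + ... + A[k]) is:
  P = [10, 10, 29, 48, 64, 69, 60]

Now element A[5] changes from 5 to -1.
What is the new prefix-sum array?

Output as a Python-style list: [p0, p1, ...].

Change: A[5] 5 -> -1, delta = -6
P[k] for k < 5: unchanged (A[5] not included)
P[k] for k >= 5: shift by delta = -6
  P[0] = 10 + 0 = 10
  P[1] = 10 + 0 = 10
  P[2] = 29 + 0 = 29
  P[3] = 48 + 0 = 48
  P[4] = 64 + 0 = 64
  P[5] = 69 + -6 = 63
  P[6] = 60 + -6 = 54

Answer: [10, 10, 29, 48, 64, 63, 54]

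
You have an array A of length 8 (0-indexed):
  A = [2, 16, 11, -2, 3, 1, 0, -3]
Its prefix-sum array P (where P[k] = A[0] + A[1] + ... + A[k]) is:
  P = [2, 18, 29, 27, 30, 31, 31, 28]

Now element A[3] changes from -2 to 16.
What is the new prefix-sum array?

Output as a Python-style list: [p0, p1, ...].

Change: A[3] -2 -> 16, delta = 18
P[k] for k < 3: unchanged (A[3] not included)
P[k] for k >= 3: shift by delta = 18
  P[0] = 2 + 0 = 2
  P[1] = 18 + 0 = 18
  P[2] = 29 + 0 = 29
  P[3] = 27 + 18 = 45
  P[4] = 30 + 18 = 48
  P[5] = 31 + 18 = 49
  P[6] = 31 + 18 = 49
  P[7] = 28 + 18 = 46

Answer: [2, 18, 29, 45, 48, 49, 49, 46]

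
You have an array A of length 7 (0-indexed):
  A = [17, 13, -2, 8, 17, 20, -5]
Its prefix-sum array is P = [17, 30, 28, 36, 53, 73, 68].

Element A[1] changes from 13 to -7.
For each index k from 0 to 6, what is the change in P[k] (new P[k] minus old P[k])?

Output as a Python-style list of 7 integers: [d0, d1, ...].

Answer: [0, -20, -20, -20, -20, -20, -20]

Derivation:
Element change: A[1] 13 -> -7, delta = -20
For k < 1: P[k] unchanged, delta_P[k] = 0
For k >= 1: P[k] shifts by exactly -20
Delta array: [0, -20, -20, -20, -20, -20, -20]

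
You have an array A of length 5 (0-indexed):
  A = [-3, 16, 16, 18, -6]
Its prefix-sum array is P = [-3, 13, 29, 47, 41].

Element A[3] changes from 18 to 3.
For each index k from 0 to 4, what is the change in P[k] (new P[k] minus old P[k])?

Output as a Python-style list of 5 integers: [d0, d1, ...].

Answer: [0, 0, 0, -15, -15]

Derivation:
Element change: A[3] 18 -> 3, delta = -15
For k < 3: P[k] unchanged, delta_P[k] = 0
For k >= 3: P[k] shifts by exactly -15
Delta array: [0, 0, 0, -15, -15]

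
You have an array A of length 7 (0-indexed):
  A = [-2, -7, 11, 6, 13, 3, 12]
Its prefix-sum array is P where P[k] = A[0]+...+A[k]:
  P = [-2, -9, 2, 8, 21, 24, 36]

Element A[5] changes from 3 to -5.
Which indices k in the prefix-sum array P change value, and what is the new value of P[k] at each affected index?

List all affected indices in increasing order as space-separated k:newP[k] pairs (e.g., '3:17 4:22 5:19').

Answer: 5:16 6:28

Derivation:
P[k] = A[0] + ... + A[k]
P[k] includes A[5] iff k >= 5
Affected indices: 5, 6, ..., 6; delta = -8
  P[5]: 24 + -8 = 16
  P[6]: 36 + -8 = 28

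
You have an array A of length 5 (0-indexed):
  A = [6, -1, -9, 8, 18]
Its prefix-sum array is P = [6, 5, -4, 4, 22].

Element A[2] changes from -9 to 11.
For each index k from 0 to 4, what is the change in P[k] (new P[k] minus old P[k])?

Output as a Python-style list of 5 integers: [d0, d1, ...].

Element change: A[2] -9 -> 11, delta = 20
For k < 2: P[k] unchanged, delta_P[k] = 0
For k >= 2: P[k] shifts by exactly 20
Delta array: [0, 0, 20, 20, 20]

Answer: [0, 0, 20, 20, 20]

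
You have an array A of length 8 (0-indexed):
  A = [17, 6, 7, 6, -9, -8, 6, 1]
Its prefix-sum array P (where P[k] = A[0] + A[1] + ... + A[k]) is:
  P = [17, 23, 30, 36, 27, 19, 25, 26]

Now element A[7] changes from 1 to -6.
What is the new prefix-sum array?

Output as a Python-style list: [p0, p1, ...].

Answer: [17, 23, 30, 36, 27, 19, 25, 19]

Derivation:
Change: A[7] 1 -> -6, delta = -7
P[k] for k < 7: unchanged (A[7] not included)
P[k] for k >= 7: shift by delta = -7
  P[0] = 17 + 0 = 17
  P[1] = 23 + 0 = 23
  P[2] = 30 + 0 = 30
  P[3] = 36 + 0 = 36
  P[4] = 27 + 0 = 27
  P[5] = 19 + 0 = 19
  P[6] = 25 + 0 = 25
  P[7] = 26 + -7 = 19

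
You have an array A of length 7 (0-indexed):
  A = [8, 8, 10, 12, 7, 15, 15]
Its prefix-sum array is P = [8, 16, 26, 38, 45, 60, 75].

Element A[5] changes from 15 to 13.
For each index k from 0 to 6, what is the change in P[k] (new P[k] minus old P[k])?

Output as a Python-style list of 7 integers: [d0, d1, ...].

Element change: A[5] 15 -> 13, delta = -2
For k < 5: P[k] unchanged, delta_P[k] = 0
For k >= 5: P[k] shifts by exactly -2
Delta array: [0, 0, 0, 0, 0, -2, -2]

Answer: [0, 0, 0, 0, 0, -2, -2]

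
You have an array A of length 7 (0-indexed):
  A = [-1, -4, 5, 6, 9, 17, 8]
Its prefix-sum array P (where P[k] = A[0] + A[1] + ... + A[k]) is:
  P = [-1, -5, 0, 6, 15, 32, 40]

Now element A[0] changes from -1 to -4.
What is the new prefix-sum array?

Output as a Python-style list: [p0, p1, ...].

Answer: [-4, -8, -3, 3, 12, 29, 37]

Derivation:
Change: A[0] -1 -> -4, delta = -3
P[k] for k < 0: unchanged (A[0] not included)
P[k] for k >= 0: shift by delta = -3
  P[0] = -1 + -3 = -4
  P[1] = -5 + -3 = -8
  P[2] = 0 + -3 = -3
  P[3] = 6 + -3 = 3
  P[4] = 15 + -3 = 12
  P[5] = 32 + -3 = 29
  P[6] = 40 + -3 = 37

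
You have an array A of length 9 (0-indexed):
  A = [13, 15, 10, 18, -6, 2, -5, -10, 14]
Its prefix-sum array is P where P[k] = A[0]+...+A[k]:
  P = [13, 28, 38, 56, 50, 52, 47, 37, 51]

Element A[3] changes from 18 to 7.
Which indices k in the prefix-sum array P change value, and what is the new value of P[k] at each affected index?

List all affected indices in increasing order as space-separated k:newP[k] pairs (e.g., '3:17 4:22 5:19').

P[k] = A[0] + ... + A[k]
P[k] includes A[3] iff k >= 3
Affected indices: 3, 4, ..., 8; delta = -11
  P[3]: 56 + -11 = 45
  P[4]: 50 + -11 = 39
  P[5]: 52 + -11 = 41
  P[6]: 47 + -11 = 36
  P[7]: 37 + -11 = 26
  P[8]: 51 + -11 = 40

Answer: 3:45 4:39 5:41 6:36 7:26 8:40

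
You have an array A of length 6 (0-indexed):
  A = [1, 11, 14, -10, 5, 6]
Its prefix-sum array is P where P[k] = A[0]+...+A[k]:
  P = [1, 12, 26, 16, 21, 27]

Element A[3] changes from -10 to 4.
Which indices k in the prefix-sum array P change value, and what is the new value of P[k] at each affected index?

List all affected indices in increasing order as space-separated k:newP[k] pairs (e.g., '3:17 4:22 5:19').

Answer: 3:30 4:35 5:41

Derivation:
P[k] = A[0] + ... + A[k]
P[k] includes A[3] iff k >= 3
Affected indices: 3, 4, ..., 5; delta = 14
  P[3]: 16 + 14 = 30
  P[4]: 21 + 14 = 35
  P[5]: 27 + 14 = 41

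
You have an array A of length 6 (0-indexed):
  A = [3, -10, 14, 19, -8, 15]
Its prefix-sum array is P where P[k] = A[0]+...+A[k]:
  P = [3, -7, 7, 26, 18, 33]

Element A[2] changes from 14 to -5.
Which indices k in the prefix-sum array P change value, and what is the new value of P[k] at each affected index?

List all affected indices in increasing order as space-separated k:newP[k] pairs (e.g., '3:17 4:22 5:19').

P[k] = A[0] + ... + A[k]
P[k] includes A[2] iff k >= 2
Affected indices: 2, 3, ..., 5; delta = -19
  P[2]: 7 + -19 = -12
  P[3]: 26 + -19 = 7
  P[4]: 18 + -19 = -1
  P[5]: 33 + -19 = 14

Answer: 2:-12 3:7 4:-1 5:14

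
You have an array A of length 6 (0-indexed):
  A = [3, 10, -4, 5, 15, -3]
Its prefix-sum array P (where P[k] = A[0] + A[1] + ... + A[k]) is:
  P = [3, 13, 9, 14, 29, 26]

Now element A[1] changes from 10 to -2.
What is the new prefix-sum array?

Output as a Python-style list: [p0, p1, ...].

Answer: [3, 1, -3, 2, 17, 14]

Derivation:
Change: A[1] 10 -> -2, delta = -12
P[k] for k < 1: unchanged (A[1] not included)
P[k] for k >= 1: shift by delta = -12
  P[0] = 3 + 0 = 3
  P[1] = 13 + -12 = 1
  P[2] = 9 + -12 = -3
  P[3] = 14 + -12 = 2
  P[4] = 29 + -12 = 17
  P[5] = 26 + -12 = 14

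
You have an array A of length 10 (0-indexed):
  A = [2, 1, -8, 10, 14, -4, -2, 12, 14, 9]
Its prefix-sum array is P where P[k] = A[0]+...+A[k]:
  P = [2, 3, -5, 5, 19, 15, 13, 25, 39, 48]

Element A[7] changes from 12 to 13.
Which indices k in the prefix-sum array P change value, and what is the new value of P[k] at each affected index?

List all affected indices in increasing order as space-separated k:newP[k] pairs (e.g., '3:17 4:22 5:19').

Answer: 7:26 8:40 9:49

Derivation:
P[k] = A[0] + ... + A[k]
P[k] includes A[7] iff k >= 7
Affected indices: 7, 8, ..., 9; delta = 1
  P[7]: 25 + 1 = 26
  P[8]: 39 + 1 = 40
  P[9]: 48 + 1 = 49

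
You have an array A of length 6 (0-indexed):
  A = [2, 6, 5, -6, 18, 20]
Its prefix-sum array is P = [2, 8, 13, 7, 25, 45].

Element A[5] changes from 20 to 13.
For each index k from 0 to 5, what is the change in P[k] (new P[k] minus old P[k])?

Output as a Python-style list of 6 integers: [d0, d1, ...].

Answer: [0, 0, 0, 0, 0, -7]

Derivation:
Element change: A[5] 20 -> 13, delta = -7
For k < 5: P[k] unchanged, delta_P[k] = 0
For k >= 5: P[k] shifts by exactly -7
Delta array: [0, 0, 0, 0, 0, -7]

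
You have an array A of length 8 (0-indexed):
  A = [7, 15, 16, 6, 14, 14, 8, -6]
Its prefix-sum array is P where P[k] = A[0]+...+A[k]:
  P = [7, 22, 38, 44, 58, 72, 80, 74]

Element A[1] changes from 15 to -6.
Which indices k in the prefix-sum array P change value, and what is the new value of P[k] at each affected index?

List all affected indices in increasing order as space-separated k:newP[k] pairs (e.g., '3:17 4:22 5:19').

P[k] = A[0] + ... + A[k]
P[k] includes A[1] iff k >= 1
Affected indices: 1, 2, ..., 7; delta = -21
  P[1]: 22 + -21 = 1
  P[2]: 38 + -21 = 17
  P[3]: 44 + -21 = 23
  P[4]: 58 + -21 = 37
  P[5]: 72 + -21 = 51
  P[6]: 80 + -21 = 59
  P[7]: 74 + -21 = 53

Answer: 1:1 2:17 3:23 4:37 5:51 6:59 7:53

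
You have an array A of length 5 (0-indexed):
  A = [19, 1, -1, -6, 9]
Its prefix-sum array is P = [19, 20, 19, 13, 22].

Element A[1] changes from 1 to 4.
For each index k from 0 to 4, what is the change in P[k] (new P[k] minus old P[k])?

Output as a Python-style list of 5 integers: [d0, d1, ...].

Element change: A[1] 1 -> 4, delta = 3
For k < 1: P[k] unchanged, delta_P[k] = 0
For k >= 1: P[k] shifts by exactly 3
Delta array: [0, 3, 3, 3, 3]

Answer: [0, 3, 3, 3, 3]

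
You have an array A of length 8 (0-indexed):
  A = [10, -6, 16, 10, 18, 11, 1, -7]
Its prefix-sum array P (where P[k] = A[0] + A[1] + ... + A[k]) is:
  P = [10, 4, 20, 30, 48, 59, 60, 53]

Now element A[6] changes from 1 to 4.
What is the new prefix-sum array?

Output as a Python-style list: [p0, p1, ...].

Change: A[6] 1 -> 4, delta = 3
P[k] for k < 6: unchanged (A[6] not included)
P[k] for k >= 6: shift by delta = 3
  P[0] = 10 + 0 = 10
  P[1] = 4 + 0 = 4
  P[2] = 20 + 0 = 20
  P[3] = 30 + 0 = 30
  P[4] = 48 + 0 = 48
  P[5] = 59 + 0 = 59
  P[6] = 60 + 3 = 63
  P[7] = 53 + 3 = 56

Answer: [10, 4, 20, 30, 48, 59, 63, 56]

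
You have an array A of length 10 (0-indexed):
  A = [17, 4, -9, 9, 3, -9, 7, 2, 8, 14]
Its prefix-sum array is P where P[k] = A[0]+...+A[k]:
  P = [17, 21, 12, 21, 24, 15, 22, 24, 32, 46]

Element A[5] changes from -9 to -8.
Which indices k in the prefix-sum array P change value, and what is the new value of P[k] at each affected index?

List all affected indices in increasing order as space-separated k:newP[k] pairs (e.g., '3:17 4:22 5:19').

Answer: 5:16 6:23 7:25 8:33 9:47

Derivation:
P[k] = A[0] + ... + A[k]
P[k] includes A[5] iff k >= 5
Affected indices: 5, 6, ..., 9; delta = 1
  P[5]: 15 + 1 = 16
  P[6]: 22 + 1 = 23
  P[7]: 24 + 1 = 25
  P[8]: 32 + 1 = 33
  P[9]: 46 + 1 = 47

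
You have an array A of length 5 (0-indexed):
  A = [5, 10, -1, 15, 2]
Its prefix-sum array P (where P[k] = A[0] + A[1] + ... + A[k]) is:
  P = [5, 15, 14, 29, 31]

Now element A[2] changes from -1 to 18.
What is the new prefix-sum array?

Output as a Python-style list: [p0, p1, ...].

Answer: [5, 15, 33, 48, 50]

Derivation:
Change: A[2] -1 -> 18, delta = 19
P[k] for k < 2: unchanged (A[2] not included)
P[k] for k >= 2: shift by delta = 19
  P[0] = 5 + 0 = 5
  P[1] = 15 + 0 = 15
  P[2] = 14 + 19 = 33
  P[3] = 29 + 19 = 48
  P[4] = 31 + 19 = 50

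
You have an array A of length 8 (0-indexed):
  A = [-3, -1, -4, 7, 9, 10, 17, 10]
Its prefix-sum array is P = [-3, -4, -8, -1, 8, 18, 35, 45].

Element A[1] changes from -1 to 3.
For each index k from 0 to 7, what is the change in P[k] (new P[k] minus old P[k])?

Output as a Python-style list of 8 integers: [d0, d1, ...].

Element change: A[1] -1 -> 3, delta = 4
For k < 1: P[k] unchanged, delta_P[k] = 0
For k >= 1: P[k] shifts by exactly 4
Delta array: [0, 4, 4, 4, 4, 4, 4, 4]

Answer: [0, 4, 4, 4, 4, 4, 4, 4]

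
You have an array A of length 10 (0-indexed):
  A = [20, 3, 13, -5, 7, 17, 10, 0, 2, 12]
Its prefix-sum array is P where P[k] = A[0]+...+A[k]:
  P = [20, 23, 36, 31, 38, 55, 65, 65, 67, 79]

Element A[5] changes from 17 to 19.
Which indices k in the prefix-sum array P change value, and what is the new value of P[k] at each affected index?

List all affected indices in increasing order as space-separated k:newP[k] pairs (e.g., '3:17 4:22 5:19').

Answer: 5:57 6:67 7:67 8:69 9:81

Derivation:
P[k] = A[0] + ... + A[k]
P[k] includes A[5] iff k >= 5
Affected indices: 5, 6, ..., 9; delta = 2
  P[5]: 55 + 2 = 57
  P[6]: 65 + 2 = 67
  P[7]: 65 + 2 = 67
  P[8]: 67 + 2 = 69
  P[9]: 79 + 2 = 81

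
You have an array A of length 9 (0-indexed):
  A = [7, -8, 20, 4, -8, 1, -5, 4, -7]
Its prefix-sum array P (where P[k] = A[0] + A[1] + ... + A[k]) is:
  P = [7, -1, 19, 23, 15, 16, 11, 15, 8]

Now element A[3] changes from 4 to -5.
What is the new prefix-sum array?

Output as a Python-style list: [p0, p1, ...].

Answer: [7, -1, 19, 14, 6, 7, 2, 6, -1]

Derivation:
Change: A[3] 4 -> -5, delta = -9
P[k] for k < 3: unchanged (A[3] not included)
P[k] for k >= 3: shift by delta = -9
  P[0] = 7 + 0 = 7
  P[1] = -1 + 0 = -1
  P[2] = 19 + 0 = 19
  P[3] = 23 + -9 = 14
  P[4] = 15 + -9 = 6
  P[5] = 16 + -9 = 7
  P[6] = 11 + -9 = 2
  P[7] = 15 + -9 = 6
  P[8] = 8 + -9 = -1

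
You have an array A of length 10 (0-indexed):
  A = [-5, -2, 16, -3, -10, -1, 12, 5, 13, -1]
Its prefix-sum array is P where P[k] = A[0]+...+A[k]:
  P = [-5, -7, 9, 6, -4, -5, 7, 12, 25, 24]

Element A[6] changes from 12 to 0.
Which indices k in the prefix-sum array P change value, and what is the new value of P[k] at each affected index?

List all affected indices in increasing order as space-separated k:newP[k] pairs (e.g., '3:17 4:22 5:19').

Answer: 6:-5 7:0 8:13 9:12

Derivation:
P[k] = A[0] + ... + A[k]
P[k] includes A[6] iff k >= 6
Affected indices: 6, 7, ..., 9; delta = -12
  P[6]: 7 + -12 = -5
  P[7]: 12 + -12 = 0
  P[8]: 25 + -12 = 13
  P[9]: 24 + -12 = 12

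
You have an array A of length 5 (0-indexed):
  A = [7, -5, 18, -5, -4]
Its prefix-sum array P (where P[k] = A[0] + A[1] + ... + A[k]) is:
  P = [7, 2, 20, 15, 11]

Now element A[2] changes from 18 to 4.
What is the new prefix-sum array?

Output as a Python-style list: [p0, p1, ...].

Answer: [7, 2, 6, 1, -3]

Derivation:
Change: A[2] 18 -> 4, delta = -14
P[k] for k < 2: unchanged (A[2] not included)
P[k] for k >= 2: shift by delta = -14
  P[0] = 7 + 0 = 7
  P[1] = 2 + 0 = 2
  P[2] = 20 + -14 = 6
  P[3] = 15 + -14 = 1
  P[4] = 11 + -14 = -3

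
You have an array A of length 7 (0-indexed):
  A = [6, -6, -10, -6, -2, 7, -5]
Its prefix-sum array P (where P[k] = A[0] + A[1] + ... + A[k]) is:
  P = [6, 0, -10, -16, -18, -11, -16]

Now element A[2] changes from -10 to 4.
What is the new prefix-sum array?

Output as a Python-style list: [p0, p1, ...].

Change: A[2] -10 -> 4, delta = 14
P[k] for k < 2: unchanged (A[2] not included)
P[k] for k >= 2: shift by delta = 14
  P[0] = 6 + 0 = 6
  P[1] = 0 + 0 = 0
  P[2] = -10 + 14 = 4
  P[3] = -16 + 14 = -2
  P[4] = -18 + 14 = -4
  P[5] = -11 + 14 = 3
  P[6] = -16 + 14 = -2

Answer: [6, 0, 4, -2, -4, 3, -2]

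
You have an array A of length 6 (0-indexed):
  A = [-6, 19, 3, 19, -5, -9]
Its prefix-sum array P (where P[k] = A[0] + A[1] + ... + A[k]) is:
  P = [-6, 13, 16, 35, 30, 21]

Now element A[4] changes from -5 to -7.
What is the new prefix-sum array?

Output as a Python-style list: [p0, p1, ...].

Change: A[4] -5 -> -7, delta = -2
P[k] for k < 4: unchanged (A[4] not included)
P[k] for k >= 4: shift by delta = -2
  P[0] = -6 + 0 = -6
  P[1] = 13 + 0 = 13
  P[2] = 16 + 0 = 16
  P[3] = 35 + 0 = 35
  P[4] = 30 + -2 = 28
  P[5] = 21 + -2 = 19

Answer: [-6, 13, 16, 35, 28, 19]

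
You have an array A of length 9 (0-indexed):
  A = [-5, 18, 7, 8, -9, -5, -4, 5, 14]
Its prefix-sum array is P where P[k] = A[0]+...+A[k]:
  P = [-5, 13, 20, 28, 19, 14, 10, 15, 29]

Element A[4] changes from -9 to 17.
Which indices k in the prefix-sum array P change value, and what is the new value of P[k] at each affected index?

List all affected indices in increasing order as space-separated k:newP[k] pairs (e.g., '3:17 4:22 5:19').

Answer: 4:45 5:40 6:36 7:41 8:55

Derivation:
P[k] = A[0] + ... + A[k]
P[k] includes A[4] iff k >= 4
Affected indices: 4, 5, ..., 8; delta = 26
  P[4]: 19 + 26 = 45
  P[5]: 14 + 26 = 40
  P[6]: 10 + 26 = 36
  P[7]: 15 + 26 = 41
  P[8]: 29 + 26 = 55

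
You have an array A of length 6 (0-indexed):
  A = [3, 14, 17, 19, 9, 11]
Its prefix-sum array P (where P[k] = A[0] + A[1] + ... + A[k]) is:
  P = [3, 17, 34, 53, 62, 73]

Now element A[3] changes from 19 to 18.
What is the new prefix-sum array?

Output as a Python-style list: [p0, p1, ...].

Answer: [3, 17, 34, 52, 61, 72]

Derivation:
Change: A[3] 19 -> 18, delta = -1
P[k] for k < 3: unchanged (A[3] not included)
P[k] for k >= 3: shift by delta = -1
  P[0] = 3 + 0 = 3
  P[1] = 17 + 0 = 17
  P[2] = 34 + 0 = 34
  P[3] = 53 + -1 = 52
  P[4] = 62 + -1 = 61
  P[5] = 73 + -1 = 72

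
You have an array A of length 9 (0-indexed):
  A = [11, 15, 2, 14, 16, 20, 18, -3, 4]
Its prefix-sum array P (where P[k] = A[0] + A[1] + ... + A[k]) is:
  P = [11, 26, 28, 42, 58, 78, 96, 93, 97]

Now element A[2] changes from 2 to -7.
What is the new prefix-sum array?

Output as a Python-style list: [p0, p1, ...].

Change: A[2] 2 -> -7, delta = -9
P[k] for k < 2: unchanged (A[2] not included)
P[k] for k >= 2: shift by delta = -9
  P[0] = 11 + 0 = 11
  P[1] = 26 + 0 = 26
  P[2] = 28 + -9 = 19
  P[3] = 42 + -9 = 33
  P[4] = 58 + -9 = 49
  P[5] = 78 + -9 = 69
  P[6] = 96 + -9 = 87
  P[7] = 93 + -9 = 84
  P[8] = 97 + -9 = 88

Answer: [11, 26, 19, 33, 49, 69, 87, 84, 88]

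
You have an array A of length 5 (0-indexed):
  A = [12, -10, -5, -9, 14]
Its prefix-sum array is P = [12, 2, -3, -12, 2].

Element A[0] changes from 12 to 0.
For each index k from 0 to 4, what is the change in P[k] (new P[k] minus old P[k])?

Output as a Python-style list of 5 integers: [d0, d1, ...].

Answer: [-12, -12, -12, -12, -12]

Derivation:
Element change: A[0] 12 -> 0, delta = -12
For k < 0: P[k] unchanged, delta_P[k] = 0
For k >= 0: P[k] shifts by exactly -12
Delta array: [-12, -12, -12, -12, -12]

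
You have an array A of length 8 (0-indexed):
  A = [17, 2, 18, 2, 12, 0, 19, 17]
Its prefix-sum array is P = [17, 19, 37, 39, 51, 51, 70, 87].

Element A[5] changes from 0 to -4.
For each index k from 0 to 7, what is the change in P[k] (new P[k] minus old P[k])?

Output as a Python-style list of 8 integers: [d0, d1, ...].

Element change: A[5] 0 -> -4, delta = -4
For k < 5: P[k] unchanged, delta_P[k] = 0
For k >= 5: P[k] shifts by exactly -4
Delta array: [0, 0, 0, 0, 0, -4, -4, -4]

Answer: [0, 0, 0, 0, 0, -4, -4, -4]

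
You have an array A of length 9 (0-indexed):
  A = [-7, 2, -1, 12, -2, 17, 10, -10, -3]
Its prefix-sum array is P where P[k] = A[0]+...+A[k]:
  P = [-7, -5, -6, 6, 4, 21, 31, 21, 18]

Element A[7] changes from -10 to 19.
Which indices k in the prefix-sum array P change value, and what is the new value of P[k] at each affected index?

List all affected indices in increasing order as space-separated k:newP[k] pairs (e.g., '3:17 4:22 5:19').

P[k] = A[0] + ... + A[k]
P[k] includes A[7] iff k >= 7
Affected indices: 7, 8, ..., 8; delta = 29
  P[7]: 21 + 29 = 50
  P[8]: 18 + 29 = 47

Answer: 7:50 8:47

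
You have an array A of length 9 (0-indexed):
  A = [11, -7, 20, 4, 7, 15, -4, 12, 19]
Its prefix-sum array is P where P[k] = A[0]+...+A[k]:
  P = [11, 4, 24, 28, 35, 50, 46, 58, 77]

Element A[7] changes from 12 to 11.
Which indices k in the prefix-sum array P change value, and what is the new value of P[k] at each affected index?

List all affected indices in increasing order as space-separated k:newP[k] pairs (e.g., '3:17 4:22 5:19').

Answer: 7:57 8:76

Derivation:
P[k] = A[0] + ... + A[k]
P[k] includes A[7] iff k >= 7
Affected indices: 7, 8, ..., 8; delta = -1
  P[7]: 58 + -1 = 57
  P[8]: 77 + -1 = 76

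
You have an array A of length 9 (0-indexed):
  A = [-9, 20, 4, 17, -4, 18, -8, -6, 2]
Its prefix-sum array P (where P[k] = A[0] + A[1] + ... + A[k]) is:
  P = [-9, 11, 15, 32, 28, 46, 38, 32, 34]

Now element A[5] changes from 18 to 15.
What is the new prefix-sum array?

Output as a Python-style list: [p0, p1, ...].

Change: A[5] 18 -> 15, delta = -3
P[k] for k < 5: unchanged (A[5] not included)
P[k] for k >= 5: shift by delta = -3
  P[0] = -9 + 0 = -9
  P[1] = 11 + 0 = 11
  P[2] = 15 + 0 = 15
  P[3] = 32 + 0 = 32
  P[4] = 28 + 0 = 28
  P[5] = 46 + -3 = 43
  P[6] = 38 + -3 = 35
  P[7] = 32 + -3 = 29
  P[8] = 34 + -3 = 31

Answer: [-9, 11, 15, 32, 28, 43, 35, 29, 31]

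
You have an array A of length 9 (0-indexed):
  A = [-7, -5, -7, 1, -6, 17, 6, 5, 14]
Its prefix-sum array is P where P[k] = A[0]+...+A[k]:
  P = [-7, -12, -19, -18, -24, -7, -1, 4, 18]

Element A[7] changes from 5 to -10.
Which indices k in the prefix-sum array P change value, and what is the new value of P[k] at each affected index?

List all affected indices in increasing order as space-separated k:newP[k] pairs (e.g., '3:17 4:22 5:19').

P[k] = A[0] + ... + A[k]
P[k] includes A[7] iff k >= 7
Affected indices: 7, 8, ..., 8; delta = -15
  P[7]: 4 + -15 = -11
  P[8]: 18 + -15 = 3

Answer: 7:-11 8:3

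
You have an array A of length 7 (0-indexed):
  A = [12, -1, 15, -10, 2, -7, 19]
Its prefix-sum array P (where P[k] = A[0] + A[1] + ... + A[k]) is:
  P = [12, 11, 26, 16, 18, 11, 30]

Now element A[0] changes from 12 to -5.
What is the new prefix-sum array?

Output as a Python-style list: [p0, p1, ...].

Answer: [-5, -6, 9, -1, 1, -6, 13]

Derivation:
Change: A[0] 12 -> -5, delta = -17
P[k] for k < 0: unchanged (A[0] not included)
P[k] for k >= 0: shift by delta = -17
  P[0] = 12 + -17 = -5
  P[1] = 11 + -17 = -6
  P[2] = 26 + -17 = 9
  P[3] = 16 + -17 = -1
  P[4] = 18 + -17 = 1
  P[5] = 11 + -17 = -6
  P[6] = 30 + -17 = 13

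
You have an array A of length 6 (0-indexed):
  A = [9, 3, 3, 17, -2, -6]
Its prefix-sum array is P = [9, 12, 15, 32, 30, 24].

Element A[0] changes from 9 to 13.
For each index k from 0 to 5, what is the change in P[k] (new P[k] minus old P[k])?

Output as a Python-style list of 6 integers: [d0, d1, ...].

Answer: [4, 4, 4, 4, 4, 4]

Derivation:
Element change: A[0] 9 -> 13, delta = 4
For k < 0: P[k] unchanged, delta_P[k] = 0
For k >= 0: P[k] shifts by exactly 4
Delta array: [4, 4, 4, 4, 4, 4]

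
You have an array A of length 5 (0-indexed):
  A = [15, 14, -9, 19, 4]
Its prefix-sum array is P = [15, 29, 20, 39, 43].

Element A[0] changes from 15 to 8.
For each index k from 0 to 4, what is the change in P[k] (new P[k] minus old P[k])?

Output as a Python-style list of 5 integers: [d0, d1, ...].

Answer: [-7, -7, -7, -7, -7]

Derivation:
Element change: A[0] 15 -> 8, delta = -7
For k < 0: P[k] unchanged, delta_P[k] = 0
For k >= 0: P[k] shifts by exactly -7
Delta array: [-7, -7, -7, -7, -7]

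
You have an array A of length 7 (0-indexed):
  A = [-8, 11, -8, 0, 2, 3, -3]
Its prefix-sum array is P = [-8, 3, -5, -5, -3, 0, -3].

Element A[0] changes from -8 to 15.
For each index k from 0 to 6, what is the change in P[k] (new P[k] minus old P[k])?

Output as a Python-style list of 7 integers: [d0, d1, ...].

Element change: A[0] -8 -> 15, delta = 23
For k < 0: P[k] unchanged, delta_P[k] = 0
For k >= 0: P[k] shifts by exactly 23
Delta array: [23, 23, 23, 23, 23, 23, 23]

Answer: [23, 23, 23, 23, 23, 23, 23]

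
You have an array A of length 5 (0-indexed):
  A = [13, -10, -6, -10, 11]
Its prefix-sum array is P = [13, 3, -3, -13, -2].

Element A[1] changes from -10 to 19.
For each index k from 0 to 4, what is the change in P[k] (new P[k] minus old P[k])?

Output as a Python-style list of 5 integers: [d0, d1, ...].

Answer: [0, 29, 29, 29, 29]

Derivation:
Element change: A[1] -10 -> 19, delta = 29
For k < 1: P[k] unchanged, delta_P[k] = 0
For k >= 1: P[k] shifts by exactly 29
Delta array: [0, 29, 29, 29, 29]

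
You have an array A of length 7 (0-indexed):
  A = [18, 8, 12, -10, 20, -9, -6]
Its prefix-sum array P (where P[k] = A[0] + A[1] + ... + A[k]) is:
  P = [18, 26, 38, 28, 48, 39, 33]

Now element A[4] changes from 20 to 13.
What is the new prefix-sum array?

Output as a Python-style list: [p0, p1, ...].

Change: A[4] 20 -> 13, delta = -7
P[k] for k < 4: unchanged (A[4] not included)
P[k] for k >= 4: shift by delta = -7
  P[0] = 18 + 0 = 18
  P[1] = 26 + 0 = 26
  P[2] = 38 + 0 = 38
  P[3] = 28 + 0 = 28
  P[4] = 48 + -7 = 41
  P[5] = 39 + -7 = 32
  P[6] = 33 + -7 = 26

Answer: [18, 26, 38, 28, 41, 32, 26]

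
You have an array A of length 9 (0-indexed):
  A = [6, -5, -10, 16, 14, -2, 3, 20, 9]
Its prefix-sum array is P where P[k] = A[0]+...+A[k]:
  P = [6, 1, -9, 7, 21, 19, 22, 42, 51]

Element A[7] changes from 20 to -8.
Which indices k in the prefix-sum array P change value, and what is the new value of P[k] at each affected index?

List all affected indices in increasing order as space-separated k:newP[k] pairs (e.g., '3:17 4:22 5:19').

Answer: 7:14 8:23

Derivation:
P[k] = A[0] + ... + A[k]
P[k] includes A[7] iff k >= 7
Affected indices: 7, 8, ..., 8; delta = -28
  P[7]: 42 + -28 = 14
  P[8]: 51 + -28 = 23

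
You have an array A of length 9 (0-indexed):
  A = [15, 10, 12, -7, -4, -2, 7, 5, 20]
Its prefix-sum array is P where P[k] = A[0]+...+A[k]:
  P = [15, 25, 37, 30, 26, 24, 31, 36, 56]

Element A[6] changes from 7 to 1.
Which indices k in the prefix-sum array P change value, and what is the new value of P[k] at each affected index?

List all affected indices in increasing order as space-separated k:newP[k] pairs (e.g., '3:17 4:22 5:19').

Answer: 6:25 7:30 8:50

Derivation:
P[k] = A[0] + ... + A[k]
P[k] includes A[6] iff k >= 6
Affected indices: 6, 7, ..., 8; delta = -6
  P[6]: 31 + -6 = 25
  P[7]: 36 + -6 = 30
  P[8]: 56 + -6 = 50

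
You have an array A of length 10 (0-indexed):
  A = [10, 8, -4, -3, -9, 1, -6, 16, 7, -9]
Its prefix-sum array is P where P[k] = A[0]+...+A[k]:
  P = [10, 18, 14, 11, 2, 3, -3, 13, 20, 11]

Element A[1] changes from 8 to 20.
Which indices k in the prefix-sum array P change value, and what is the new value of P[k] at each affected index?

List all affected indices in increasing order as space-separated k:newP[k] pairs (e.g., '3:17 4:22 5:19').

P[k] = A[0] + ... + A[k]
P[k] includes A[1] iff k >= 1
Affected indices: 1, 2, ..., 9; delta = 12
  P[1]: 18 + 12 = 30
  P[2]: 14 + 12 = 26
  P[3]: 11 + 12 = 23
  P[4]: 2 + 12 = 14
  P[5]: 3 + 12 = 15
  P[6]: -3 + 12 = 9
  P[7]: 13 + 12 = 25
  P[8]: 20 + 12 = 32
  P[9]: 11 + 12 = 23

Answer: 1:30 2:26 3:23 4:14 5:15 6:9 7:25 8:32 9:23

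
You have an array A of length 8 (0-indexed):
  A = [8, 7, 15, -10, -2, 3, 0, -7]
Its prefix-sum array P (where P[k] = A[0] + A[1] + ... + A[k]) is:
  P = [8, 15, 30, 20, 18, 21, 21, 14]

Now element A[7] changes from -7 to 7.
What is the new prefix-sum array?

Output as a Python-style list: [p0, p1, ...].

Answer: [8, 15, 30, 20, 18, 21, 21, 28]

Derivation:
Change: A[7] -7 -> 7, delta = 14
P[k] for k < 7: unchanged (A[7] not included)
P[k] for k >= 7: shift by delta = 14
  P[0] = 8 + 0 = 8
  P[1] = 15 + 0 = 15
  P[2] = 30 + 0 = 30
  P[3] = 20 + 0 = 20
  P[4] = 18 + 0 = 18
  P[5] = 21 + 0 = 21
  P[6] = 21 + 0 = 21
  P[7] = 14 + 14 = 28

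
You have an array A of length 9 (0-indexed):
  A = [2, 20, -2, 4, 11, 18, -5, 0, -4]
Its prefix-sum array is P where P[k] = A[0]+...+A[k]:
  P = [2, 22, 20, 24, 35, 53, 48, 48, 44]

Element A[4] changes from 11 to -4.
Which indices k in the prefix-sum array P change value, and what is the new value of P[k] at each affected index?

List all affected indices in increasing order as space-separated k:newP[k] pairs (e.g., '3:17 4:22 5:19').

Answer: 4:20 5:38 6:33 7:33 8:29

Derivation:
P[k] = A[0] + ... + A[k]
P[k] includes A[4] iff k >= 4
Affected indices: 4, 5, ..., 8; delta = -15
  P[4]: 35 + -15 = 20
  P[5]: 53 + -15 = 38
  P[6]: 48 + -15 = 33
  P[7]: 48 + -15 = 33
  P[8]: 44 + -15 = 29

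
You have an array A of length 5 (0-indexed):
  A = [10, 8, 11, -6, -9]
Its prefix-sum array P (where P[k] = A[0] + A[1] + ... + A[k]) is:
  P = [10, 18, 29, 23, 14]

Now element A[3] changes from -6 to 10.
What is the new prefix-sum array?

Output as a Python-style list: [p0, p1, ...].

Answer: [10, 18, 29, 39, 30]

Derivation:
Change: A[3] -6 -> 10, delta = 16
P[k] for k < 3: unchanged (A[3] not included)
P[k] for k >= 3: shift by delta = 16
  P[0] = 10 + 0 = 10
  P[1] = 18 + 0 = 18
  P[2] = 29 + 0 = 29
  P[3] = 23 + 16 = 39
  P[4] = 14 + 16 = 30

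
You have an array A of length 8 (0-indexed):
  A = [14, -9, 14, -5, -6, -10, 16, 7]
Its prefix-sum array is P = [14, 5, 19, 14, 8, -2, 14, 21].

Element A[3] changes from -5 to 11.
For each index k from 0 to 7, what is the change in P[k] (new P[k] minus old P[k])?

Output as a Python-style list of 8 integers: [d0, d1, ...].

Answer: [0, 0, 0, 16, 16, 16, 16, 16]

Derivation:
Element change: A[3] -5 -> 11, delta = 16
For k < 3: P[k] unchanged, delta_P[k] = 0
For k >= 3: P[k] shifts by exactly 16
Delta array: [0, 0, 0, 16, 16, 16, 16, 16]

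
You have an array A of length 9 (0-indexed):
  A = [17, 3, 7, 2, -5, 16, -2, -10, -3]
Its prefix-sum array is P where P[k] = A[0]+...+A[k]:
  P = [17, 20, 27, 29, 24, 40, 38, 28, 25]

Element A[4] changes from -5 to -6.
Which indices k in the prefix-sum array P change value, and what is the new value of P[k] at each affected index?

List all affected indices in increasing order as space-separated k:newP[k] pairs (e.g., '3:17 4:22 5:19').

Answer: 4:23 5:39 6:37 7:27 8:24

Derivation:
P[k] = A[0] + ... + A[k]
P[k] includes A[4] iff k >= 4
Affected indices: 4, 5, ..., 8; delta = -1
  P[4]: 24 + -1 = 23
  P[5]: 40 + -1 = 39
  P[6]: 38 + -1 = 37
  P[7]: 28 + -1 = 27
  P[8]: 25 + -1 = 24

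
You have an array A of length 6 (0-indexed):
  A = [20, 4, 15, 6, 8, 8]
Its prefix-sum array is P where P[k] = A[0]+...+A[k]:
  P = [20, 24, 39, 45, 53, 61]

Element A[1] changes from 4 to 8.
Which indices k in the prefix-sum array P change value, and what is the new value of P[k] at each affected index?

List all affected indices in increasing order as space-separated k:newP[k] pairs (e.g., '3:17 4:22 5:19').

Answer: 1:28 2:43 3:49 4:57 5:65

Derivation:
P[k] = A[0] + ... + A[k]
P[k] includes A[1] iff k >= 1
Affected indices: 1, 2, ..., 5; delta = 4
  P[1]: 24 + 4 = 28
  P[2]: 39 + 4 = 43
  P[3]: 45 + 4 = 49
  P[4]: 53 + 4 = 57
  P[5]: 61 + 4 = 65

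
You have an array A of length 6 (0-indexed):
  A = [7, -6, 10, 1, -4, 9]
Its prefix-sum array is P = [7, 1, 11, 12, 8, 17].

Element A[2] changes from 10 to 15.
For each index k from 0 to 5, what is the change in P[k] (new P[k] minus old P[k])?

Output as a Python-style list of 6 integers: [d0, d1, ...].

Element change: A[2] 10 -> 15, delta = 5
For k < 2: P[k] unchanged, delta_P[k] = 0
For k >= 2: P[k] shifts by exactly 5
Delta array: [0, 0, 5, 5, 5, 5]

Answer: [0, 0, 5, 5, 5, 5]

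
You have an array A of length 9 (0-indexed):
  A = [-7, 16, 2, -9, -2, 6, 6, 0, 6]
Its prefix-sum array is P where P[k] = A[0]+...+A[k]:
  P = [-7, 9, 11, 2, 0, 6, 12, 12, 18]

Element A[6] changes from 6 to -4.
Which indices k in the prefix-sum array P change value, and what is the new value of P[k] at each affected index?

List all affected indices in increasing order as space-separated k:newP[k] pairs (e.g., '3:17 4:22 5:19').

Answer: 6:2 7:2 8:8

Derivation:
P[k] = A[0] + ... + A[k]
P[k] includes A[6] iff k >= 6
Affected indices: 6, 7, ..., 8; delta = -10
  P[6]: 12 + -10 = 2
  P[7]: 12 + -10 = 2
  P[8]: 18 + -10 = 8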